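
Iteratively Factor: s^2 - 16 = (s + 4)*(s - 4)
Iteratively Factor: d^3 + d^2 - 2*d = (d - 1)*(d^2 + 2*d) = d*(d - 1)*(d + 2)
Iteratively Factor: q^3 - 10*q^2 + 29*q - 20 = (q - 1)*(q^2 - 9*q + 20) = (q - 4)*(q - 1)*(q - 5)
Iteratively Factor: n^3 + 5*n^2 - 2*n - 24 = (n + 4)*(n^2 + n - 6) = (n + 3)*(n + 4)*(n - 2)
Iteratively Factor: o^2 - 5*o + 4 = (o - 4)*(o - 1)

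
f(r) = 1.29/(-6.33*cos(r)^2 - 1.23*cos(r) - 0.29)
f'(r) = 1.29*(-12.66*sin(r)*cos(r) - 1.23*sin(r))/(-6.33*cos(r)^2 - 1.23*cos(r) - 0.29)^2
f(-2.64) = -0.32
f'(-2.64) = -0.37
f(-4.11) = -0.79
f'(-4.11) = 2.39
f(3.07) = -0.24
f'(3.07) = 0.04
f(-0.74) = -0.28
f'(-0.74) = 0.43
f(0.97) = -0.43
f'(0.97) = -0.99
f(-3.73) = -0.35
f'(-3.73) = 0.50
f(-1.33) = -1.37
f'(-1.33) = 5.98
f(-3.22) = -0.24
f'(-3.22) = 0.04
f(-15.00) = -0.43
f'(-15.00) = -0.78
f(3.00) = -0.24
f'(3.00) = 0.07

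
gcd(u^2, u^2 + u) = u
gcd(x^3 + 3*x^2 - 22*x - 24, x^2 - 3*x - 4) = x^2 - 3*x - 4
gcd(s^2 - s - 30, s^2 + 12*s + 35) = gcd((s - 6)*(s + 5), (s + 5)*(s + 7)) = s + 5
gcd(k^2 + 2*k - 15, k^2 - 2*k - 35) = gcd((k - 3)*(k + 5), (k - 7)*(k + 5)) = k + 5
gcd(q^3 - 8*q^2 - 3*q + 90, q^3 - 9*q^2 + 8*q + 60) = q^2 - 11*q + 30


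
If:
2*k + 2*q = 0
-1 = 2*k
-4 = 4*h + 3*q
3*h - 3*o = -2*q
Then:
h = -11/8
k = -1/2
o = -25/24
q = 1/2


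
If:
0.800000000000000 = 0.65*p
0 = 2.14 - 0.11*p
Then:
No Solution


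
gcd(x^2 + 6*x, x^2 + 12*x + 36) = x + 6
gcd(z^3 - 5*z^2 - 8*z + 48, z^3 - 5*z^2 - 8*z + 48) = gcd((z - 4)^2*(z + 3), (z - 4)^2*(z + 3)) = z^3 - 5*z^2 - 8*z + 48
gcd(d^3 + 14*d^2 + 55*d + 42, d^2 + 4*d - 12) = d + 6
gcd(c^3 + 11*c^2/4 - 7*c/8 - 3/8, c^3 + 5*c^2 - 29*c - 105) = c + 3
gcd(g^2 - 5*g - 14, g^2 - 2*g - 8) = g + 2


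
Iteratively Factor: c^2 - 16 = (c - 4)*(c + 4)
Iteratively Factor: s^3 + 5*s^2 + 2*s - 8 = (s + 4)*(s^2 + s - 2) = (s + 2)*(s + 4)*(s - 1)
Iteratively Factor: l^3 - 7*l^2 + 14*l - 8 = (l - 4)*(l^2 - 3*l + 2) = (l - 4)*(l - 1)*(l - 2)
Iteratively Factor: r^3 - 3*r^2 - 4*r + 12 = (r - 3)*(r^2 - 4) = (r - 3)*(r + 2)*(r - 2)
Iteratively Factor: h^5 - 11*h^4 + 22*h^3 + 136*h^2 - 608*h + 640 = (h - 4)*(h^4 - 7*h^3 - 6*h^2 + 112*h - 160) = (h - 4)*(h - 2)*(h^3 - 5*h^2 - 16*h + 80) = (h - 4)*(h - 2)*(h + 4)*(h^2 - 9*h + 20) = (h - 5)*(h - 4)*(h - 2)*(h + 4)*(h - 4)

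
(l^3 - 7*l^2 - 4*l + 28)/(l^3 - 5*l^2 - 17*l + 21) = (l^2 - 4)/(l^2 + 2*l - 3)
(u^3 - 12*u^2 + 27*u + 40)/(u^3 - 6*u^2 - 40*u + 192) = (u^2 - 4*u - 5)/(u^2 + 2*u - 24)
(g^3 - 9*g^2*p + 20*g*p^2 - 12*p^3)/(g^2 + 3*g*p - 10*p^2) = (g^2 - 7*g*p + 6*p^2)/(g + 5*p)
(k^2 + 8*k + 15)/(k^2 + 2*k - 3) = (k + 5)/(k - 1)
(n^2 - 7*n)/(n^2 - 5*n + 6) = n*(n - 7)/(n^2 - 5*n + 6)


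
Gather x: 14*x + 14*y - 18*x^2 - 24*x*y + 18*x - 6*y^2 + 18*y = -18*x^2 + x*(32 - 24*y) - 6*y^2 + 32*y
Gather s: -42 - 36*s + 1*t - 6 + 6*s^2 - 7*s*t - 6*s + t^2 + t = 6*s^2 + s*(-7*t - 42) + t^2 + 2*t - 48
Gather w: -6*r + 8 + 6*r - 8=0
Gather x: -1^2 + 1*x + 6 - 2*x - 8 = -x - 3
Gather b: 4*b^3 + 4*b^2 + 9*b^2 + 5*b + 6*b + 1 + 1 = 4*b^3 + 13*b^2 + 11*b + 2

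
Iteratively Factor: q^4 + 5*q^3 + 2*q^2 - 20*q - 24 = (q - 2)*(q^3 + 7*q^2 + 16*q + 12) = (q - 2)*(q + 3)*(q^2 + 4*q + 4) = (q - 2)*(q + 2)*(q + 3)*(q + 2)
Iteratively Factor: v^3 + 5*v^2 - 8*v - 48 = (v + 4)*(v^2 + v - 12) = (v + 4)^2*(v - 3)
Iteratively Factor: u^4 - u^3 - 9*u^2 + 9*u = (u)*(u^3 - u^2 - 9*u + 9) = u*(u - 3)*(u^2 + 2*u - 3) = u*(u - 3)*(u - 1)*(u + 3)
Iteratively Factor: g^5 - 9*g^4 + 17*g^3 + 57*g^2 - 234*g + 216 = (g - 2)*(g^4 - 7*g^3 + 3*g^2 + 63*g - 108) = (g - 3)*(g - 2)*(g^3 - 4*g^2 - 9*g + 36) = (g - 3)*(g - 2)*(g + 3)*(g^2 - 7*g + 12) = (g - 4)*(g - 3)*(g - 2)*(g + 3)*(g - 3)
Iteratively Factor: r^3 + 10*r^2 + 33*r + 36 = (r + 3)*(r^2 + 7*r + 12) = (r + 3)^2*(r + 4)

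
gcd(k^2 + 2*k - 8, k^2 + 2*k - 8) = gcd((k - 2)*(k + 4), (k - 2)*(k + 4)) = k^2 + 2*k - 8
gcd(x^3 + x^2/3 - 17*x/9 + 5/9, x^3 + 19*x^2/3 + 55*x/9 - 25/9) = x^2 + 4*x/3 - 5/9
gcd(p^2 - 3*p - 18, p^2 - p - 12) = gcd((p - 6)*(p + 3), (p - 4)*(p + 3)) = p + 3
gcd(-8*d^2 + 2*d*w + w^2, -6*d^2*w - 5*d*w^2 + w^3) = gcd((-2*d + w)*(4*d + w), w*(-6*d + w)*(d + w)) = 1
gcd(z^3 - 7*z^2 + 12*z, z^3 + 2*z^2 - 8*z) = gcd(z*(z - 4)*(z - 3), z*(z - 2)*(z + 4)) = z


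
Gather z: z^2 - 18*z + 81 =z^2 - 18*z + 81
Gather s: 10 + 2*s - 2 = 2*s + 8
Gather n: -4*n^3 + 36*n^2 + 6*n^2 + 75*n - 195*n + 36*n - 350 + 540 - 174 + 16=-4*n^3 + 42*n^2 - 84*n + 32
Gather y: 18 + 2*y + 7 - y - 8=y + 17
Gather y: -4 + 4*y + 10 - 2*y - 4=2*y + 2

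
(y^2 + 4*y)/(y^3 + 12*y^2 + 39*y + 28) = y/(y^2 + 8*y + 7)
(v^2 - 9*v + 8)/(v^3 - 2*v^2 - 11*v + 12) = (v - 8)/(v^2 - v - 12)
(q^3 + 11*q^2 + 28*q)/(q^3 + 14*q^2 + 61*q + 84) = q/(q + 3)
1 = 1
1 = 1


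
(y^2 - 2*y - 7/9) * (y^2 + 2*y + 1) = y^4 - 34*y^2/9 - 32*y/9 - 7/9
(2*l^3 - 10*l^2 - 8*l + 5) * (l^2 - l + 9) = 2*l^5 - 12*l^4 + 20*l^3 - 77*l^2 - 77*l + 45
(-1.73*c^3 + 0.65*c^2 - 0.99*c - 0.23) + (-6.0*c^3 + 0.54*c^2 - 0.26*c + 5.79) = -7.73*c^3 + 1.19*c^2 - 1.25*c + 5.56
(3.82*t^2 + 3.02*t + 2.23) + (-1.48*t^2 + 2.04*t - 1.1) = 2.34*t^2 + 5.06*t + 1.13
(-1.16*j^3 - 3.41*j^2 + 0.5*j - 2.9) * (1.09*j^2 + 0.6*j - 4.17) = -1.2644*j^5 - 4.4129*j^4 + 3.3362*j^3 + 11.3587*j^2 - 3.825*j + 12.093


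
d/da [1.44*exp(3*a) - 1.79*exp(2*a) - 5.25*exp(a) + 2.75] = (4.32*exp(2*a) - 3.58*exp(a) - 5.25)*exp(a)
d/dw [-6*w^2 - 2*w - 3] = -12*w - 2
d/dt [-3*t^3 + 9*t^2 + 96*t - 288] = -9*t^2 + 18*t + 96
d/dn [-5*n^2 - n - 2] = -10*n - 1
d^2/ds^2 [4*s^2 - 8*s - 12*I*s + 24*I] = 8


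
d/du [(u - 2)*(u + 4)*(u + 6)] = 3*u^2 + 16*u + 4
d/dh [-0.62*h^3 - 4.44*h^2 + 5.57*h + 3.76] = -1.86*h^2 - 8.88*h + 5.57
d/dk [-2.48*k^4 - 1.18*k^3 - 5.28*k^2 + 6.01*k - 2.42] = -9.92*k^3 - 3.54*k^2 - 10.56*k + 6.01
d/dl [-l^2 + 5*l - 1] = 5 - 2*l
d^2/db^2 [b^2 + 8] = 2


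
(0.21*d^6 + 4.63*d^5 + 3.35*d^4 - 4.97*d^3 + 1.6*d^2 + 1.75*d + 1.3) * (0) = 0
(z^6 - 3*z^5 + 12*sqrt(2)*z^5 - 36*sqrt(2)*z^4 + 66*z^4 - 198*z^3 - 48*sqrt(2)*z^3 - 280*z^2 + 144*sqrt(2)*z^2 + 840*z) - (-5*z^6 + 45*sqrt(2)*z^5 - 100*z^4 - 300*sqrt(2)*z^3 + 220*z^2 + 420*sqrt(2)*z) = 6*z^6 - 33*sqrt(2)*z^5 - 3*z^5 - 36*sqrt(2)*z^4 + 166*z^4 - 198*z^3 + 252*sqrt(2)*z^3 - 500*z^2 + 144*sqrt(2)*z^2 - 420*sqrt(2)*z + 840*z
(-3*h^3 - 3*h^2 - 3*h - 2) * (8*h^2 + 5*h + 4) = -24*h^5 - 39*h^4 - 51*h^3 - 43*h^2 - 22*h - 8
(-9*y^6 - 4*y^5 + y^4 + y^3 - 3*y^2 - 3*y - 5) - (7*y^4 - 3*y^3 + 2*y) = -9*y^6 - 4*y^5 - 6*y^4 + 4*y^3 - 3*y^2 - 5*y - 5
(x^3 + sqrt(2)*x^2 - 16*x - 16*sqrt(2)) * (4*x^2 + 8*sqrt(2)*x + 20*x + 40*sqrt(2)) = 4*x^5 + 12*sqrt(2)*x^4 + 20*x^4 - 48*x^3 + 60*sqrt(2)*x^3 - 192*sqrt(2)*x^2 - 240*x^2 - 960*sqrt(2)*x - 256*x - 1280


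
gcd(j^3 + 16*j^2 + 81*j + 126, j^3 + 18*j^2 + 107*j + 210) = j^2 + 13*j + 42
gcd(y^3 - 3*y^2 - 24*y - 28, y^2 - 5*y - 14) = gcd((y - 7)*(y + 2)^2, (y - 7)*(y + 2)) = y^2 - 5*y - 14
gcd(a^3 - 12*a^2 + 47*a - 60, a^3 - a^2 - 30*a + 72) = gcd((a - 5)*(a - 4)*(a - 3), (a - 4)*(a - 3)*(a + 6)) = a^2 - 7*a + 12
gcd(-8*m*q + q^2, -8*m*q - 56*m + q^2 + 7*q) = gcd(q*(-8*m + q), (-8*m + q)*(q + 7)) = -8*m + q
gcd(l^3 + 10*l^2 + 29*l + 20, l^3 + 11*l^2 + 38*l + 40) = l^2 + 9*l + 20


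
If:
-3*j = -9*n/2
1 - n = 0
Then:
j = 3/2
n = 1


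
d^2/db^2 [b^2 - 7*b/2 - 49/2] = 2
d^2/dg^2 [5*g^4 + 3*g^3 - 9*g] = 6*g*(10*g + 3)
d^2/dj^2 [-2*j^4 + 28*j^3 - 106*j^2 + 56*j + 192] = -24*j^2 + 168*j - 212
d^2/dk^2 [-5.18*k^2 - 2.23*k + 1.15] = -10.3600000000000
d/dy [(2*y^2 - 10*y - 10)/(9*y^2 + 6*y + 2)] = 2*(51*y^2 + 94*y + 20)/(81*y^4 + 108*y^3 + 72*y^2 + 24*y + 4)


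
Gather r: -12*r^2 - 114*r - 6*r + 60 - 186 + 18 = -12*r^2 - 120*r - 108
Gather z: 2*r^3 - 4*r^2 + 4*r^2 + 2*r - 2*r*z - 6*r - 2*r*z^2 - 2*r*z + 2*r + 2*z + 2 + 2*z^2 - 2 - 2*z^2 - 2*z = 2*r^3 - 2*r*z^2 - 4*r*z - 2*r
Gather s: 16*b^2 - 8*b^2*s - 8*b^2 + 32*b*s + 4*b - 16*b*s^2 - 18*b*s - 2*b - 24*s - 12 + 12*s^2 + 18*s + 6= 8*b^2 + 2*b + s^2*(12 - 16*b) + s*(-8*b^2 + 14*b - 6) - 6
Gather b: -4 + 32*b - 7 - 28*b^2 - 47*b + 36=-28*b^2 - 15*b + 25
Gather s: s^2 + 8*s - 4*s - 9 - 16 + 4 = s^2 + 4*s - 21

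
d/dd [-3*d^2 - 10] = -6*d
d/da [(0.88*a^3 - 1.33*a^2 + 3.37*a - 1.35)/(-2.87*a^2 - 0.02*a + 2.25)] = (-2.5256*a^4 - 0.0352000000000006*a^3 + 15.6385*a^2 - 13.734*a + 7.5555)/(8.2369*a^4 + 0.1148*a^3 - 12.9146*a^2 - 0.09*a + 5.0625)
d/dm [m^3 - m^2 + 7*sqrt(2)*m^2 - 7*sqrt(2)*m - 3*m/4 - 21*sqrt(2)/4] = 3*m^2 - 2*m + 14*sqrt(2)*m - 7*sqrt(2) - 3/4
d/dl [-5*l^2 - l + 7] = -10*l - 1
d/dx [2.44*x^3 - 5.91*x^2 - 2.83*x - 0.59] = 7.32*x^2 - 11.82*x - 2.83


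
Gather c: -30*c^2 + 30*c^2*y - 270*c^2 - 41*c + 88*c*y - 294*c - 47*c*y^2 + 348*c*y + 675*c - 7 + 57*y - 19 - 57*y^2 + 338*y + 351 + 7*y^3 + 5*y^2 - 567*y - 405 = c^2*(30*y - 300) + c*(-47*y^2 + 436*y + 340) + 7*y^3 - 52*y^2 - 172*y - 80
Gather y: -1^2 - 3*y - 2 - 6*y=-9*y - 3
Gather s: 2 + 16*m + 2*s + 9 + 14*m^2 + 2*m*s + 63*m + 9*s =14*m^2 + 79*m + s*(2*m + 11) + 11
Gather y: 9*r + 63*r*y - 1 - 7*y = 9*r + y*(63*r - 7) - 1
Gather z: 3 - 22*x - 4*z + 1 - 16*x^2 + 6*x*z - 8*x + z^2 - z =-16*x^2 - 30*x + z^2 + z*(6*x - 5) + 4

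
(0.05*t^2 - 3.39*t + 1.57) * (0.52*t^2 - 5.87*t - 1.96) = 0.026*t^4 - 2.0563*t^3 + 20.6177*t^2 - 2.5715*t - 3.0772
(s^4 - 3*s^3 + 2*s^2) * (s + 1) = s^5 - 2*s^4 - s^3 + 2*s^2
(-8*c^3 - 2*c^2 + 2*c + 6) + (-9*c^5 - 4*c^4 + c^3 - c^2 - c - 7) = -9*c^5 - 4*c^4 - 7*c^3 - 3*c^2 + c - 1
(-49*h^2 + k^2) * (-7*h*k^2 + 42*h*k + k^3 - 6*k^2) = 343*h^3*k^2 - 2058*h^3*k - 49*h^2*k^3 + 294*h^2*k^2 - 7*h*k^4 + 42*h*k^3 + k^5 - 6*k^4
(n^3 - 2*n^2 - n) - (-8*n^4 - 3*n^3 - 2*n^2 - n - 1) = 8*n^4 + 4*n^3 + 1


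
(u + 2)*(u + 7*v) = u^2 + 7*u*v + 2*u + 14*v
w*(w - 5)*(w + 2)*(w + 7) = w^4 + 4*w^3 - 31*w^2 - 70*w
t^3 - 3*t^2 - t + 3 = (t - 3)*(t - 1)*(t + 1)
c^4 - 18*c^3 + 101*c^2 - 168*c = c*(c - 8)*(c - 7)*(c - 3)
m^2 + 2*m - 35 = (m - 5)*(m + 7)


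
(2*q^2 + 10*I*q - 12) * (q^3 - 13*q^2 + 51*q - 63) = 2*q^5 - 26*q^4 + 10*I*q^4 + 90*q^3 - 130*I*q^3 + 30*q^2 + 510*I*q^2 - 612*q - 630*I*q + 756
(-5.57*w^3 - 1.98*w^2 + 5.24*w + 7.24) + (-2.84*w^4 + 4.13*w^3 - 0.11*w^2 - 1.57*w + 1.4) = -2.84*w^4 - 1.44*w^3 - 2.09*w^2 + 3.67*w + 8.64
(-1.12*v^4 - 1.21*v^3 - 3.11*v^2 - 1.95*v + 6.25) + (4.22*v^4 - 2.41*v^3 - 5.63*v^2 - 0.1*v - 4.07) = 3.1*v^4 - 3.62*v^3 - 8.74*v^2 - 2.05*v + 2.18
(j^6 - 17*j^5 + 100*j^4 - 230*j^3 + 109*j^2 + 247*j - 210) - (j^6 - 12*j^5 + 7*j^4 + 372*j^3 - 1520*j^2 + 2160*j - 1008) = -5*j^5 + 93*j^4 - 602*j^3 + 1629*j^2 - 1913*j + 798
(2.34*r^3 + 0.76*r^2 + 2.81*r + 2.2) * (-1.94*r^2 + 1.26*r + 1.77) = -4.5396*r^5 + 1.474*r^4 - 0.351999999999999*r^3 + 0.6178*r^2 + 7.7457*r + 3.894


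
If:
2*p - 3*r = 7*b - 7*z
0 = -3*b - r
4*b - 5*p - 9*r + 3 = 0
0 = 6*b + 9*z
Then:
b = -9/73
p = -12/73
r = 27/73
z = 6/73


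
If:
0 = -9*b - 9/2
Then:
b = -1/2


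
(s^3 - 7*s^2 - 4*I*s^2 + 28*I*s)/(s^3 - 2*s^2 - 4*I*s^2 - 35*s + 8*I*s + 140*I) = s/(s + 5)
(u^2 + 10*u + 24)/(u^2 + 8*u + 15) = (u^2 + 10*u + 24)/(u^2 + 8*u + 15)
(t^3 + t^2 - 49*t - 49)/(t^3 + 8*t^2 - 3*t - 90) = (t^3 + t^2 - 49*t - 49)/(t^3 + 8*t^2 - 3*t - 90)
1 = 1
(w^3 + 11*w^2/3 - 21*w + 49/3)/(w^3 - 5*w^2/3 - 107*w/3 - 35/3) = (-3*w^3 - 11*w^2 + 63*w - 49)/(-3*w^3 + 5*w^2 + 107*w + 35)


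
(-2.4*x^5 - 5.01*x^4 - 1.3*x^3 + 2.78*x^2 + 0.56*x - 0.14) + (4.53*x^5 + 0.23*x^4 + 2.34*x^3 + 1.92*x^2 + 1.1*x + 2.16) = 2.13*x^5 - 4.78*x^4 + 1.04*x^3 + 4.7*x^2 + 1.66*x + 2.02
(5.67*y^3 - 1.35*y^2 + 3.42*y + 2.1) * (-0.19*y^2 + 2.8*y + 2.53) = -1.0773*y^5 + 16.1325*y^4 + 9.9153*y^3 + 5.7615*y^2 + 14.5326*y + 5.313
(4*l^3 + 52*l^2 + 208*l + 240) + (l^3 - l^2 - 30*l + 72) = 5*l^3 + 51*l^2 + 178*l + 312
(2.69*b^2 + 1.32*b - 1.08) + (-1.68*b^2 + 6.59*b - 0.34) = 1.01*b^2 + 7.91*b - 1.42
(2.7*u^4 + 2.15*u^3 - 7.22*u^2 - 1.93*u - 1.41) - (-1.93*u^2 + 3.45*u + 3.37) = 2.7*u^4 + 2.15*u^3 - 5.29*u^2 - 5.38*u - 4.78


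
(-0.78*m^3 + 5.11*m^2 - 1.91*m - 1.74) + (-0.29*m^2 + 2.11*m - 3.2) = -0.78*m^3 + 4.82*m^2 + 0.2*m - 4.94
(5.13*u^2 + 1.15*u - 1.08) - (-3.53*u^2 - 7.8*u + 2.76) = 8.66*u^2 + 8.95*u - 3.84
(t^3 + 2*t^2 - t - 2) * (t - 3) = t^4 - t^3 - 7*t^2 + t + 6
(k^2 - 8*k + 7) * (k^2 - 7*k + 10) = k^4 - 15*k^3 + 73*k^2 - 129*k + 70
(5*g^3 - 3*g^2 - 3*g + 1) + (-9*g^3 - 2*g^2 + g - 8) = -4*g^3 - 5*g^2 - 2*g - 7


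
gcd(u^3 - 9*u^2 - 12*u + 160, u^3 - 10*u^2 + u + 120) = u^2 - 13*u + 40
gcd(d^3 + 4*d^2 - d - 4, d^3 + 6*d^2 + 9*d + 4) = d^2 + 5*d + 4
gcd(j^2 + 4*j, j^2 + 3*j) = j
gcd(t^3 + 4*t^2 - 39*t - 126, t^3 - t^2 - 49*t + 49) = t + 7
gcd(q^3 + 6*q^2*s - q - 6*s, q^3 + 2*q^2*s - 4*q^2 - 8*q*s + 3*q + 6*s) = q - 1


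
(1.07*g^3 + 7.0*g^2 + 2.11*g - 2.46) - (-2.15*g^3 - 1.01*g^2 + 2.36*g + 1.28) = 3.22*g^3 + 8.01*g^2 - 0.25*g - 3.74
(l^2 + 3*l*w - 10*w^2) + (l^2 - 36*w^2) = 2*l^2 + 3*l*w - 46*w^2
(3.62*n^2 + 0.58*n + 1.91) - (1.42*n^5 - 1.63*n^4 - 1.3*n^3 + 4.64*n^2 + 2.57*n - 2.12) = -1.42*n^5 + 1.63*n^4 + 1.3*n^3 - 1.02*n^2 - 1.99*n + 4.03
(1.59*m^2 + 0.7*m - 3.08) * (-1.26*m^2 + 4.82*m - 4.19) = -2.0034*m^4 + 6.7818*m^3 + 0.5927*m^2 - 17.7786*m + 12.9052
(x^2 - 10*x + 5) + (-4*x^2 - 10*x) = -3*x^2 - 20*x + 5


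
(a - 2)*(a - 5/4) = a^2 - 13*a/4 + 5/2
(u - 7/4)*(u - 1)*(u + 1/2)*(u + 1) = u^4 - 5*u^3/4 - 15*u^2/8 + 5*u/4 + 7/8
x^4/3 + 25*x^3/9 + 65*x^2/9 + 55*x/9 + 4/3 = (x/3 + 1)*(x + 1/3)*(x + 1)*(x + 4)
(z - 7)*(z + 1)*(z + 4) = z^3 - 2*z^2 - 31*z - 28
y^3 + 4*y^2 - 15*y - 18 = (y - 3)*(y + 1)*(y + 6)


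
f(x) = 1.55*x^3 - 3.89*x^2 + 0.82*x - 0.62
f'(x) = 4.65*x^2 - 7.78*x + 0.82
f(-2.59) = -55.77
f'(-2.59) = 52.16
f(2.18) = -1.26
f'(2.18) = 5.96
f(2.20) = -1.14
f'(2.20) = 6.21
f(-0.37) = -1.53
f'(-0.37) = 4.34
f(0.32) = -0.71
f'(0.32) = -1.19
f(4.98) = 98.42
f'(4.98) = 77.40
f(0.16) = -0.58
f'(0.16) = -0.31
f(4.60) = 71.71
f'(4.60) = 63.43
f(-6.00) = -480.38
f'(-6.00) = 214.90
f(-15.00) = -6119.42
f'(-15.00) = 1163.77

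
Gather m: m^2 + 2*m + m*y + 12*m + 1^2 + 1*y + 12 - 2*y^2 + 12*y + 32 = m^2 + m*(y + 14) - 2*y^2 + 13*y + 45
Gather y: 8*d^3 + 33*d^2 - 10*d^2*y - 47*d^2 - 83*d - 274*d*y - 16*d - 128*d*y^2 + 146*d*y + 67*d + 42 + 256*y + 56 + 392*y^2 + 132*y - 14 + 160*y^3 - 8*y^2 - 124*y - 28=8*d^3 - 14*d^2 - 32*d + 160*y^3 + y^2*(384 - 128*d) + y*(-10*d^2 - 128*d + 264) + 56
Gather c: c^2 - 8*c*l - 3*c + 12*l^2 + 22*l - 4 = c^2 + c*(-8*l - 3) + 12*l^2 + 22*l - 4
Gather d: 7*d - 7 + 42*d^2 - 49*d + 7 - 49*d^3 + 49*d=-49*d^3 + 42*d^2 + 7*d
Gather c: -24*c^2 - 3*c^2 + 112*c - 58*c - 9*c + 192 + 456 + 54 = -27*c^2 + 45*c + 702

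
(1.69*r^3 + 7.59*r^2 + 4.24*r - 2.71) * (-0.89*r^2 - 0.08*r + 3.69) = -1.5041*r^5 - 6.8903*r^4 + 1.8553*r^3 + 30.0798*r^2 + 15.8624*r - 9.9999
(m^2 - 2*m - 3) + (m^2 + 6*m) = 2*m^2 + 4*m - 3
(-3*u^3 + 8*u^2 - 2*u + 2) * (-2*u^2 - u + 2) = 6*u^5 - 13*u^4 - 10*u^3 + 14*u^2 - 6*u + 4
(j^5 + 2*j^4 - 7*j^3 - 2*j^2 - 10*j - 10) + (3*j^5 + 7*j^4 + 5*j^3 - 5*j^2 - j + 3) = 4*j^5 + 9*j^4 - 2*j^3 - 7*j^2 - 11*j - 7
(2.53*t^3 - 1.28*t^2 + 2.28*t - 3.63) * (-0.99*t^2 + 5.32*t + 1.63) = -2.5047*t^5 + 14.7268*t^4 - 4.9429*t^3 + 13.6369*t^2 - 15.5952*t - 5.9169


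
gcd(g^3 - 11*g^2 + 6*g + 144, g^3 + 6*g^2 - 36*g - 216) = g - 6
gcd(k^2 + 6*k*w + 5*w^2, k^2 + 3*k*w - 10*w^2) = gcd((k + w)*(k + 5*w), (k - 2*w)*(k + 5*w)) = k + 5*w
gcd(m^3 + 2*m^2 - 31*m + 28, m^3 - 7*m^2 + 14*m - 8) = m^2 - 5*m + 4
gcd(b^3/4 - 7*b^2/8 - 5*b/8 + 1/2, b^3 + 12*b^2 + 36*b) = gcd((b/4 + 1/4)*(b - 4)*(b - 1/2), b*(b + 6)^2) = 1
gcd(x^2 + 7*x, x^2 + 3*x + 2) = 1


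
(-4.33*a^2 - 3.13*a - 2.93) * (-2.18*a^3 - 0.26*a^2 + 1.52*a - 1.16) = 9.4394*a^5 + 7.9492*a^4 + 0.6196*a^3 + 1.027*a^2 - 0.822800000000001*a + 3.3988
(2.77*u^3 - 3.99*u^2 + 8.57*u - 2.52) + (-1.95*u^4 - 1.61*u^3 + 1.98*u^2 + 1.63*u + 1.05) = -1.95*u^4 + 1.16*u^3 - 2.01*u^2 + 10.2*u - 1.47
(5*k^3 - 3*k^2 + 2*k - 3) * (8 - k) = -5*k^4 + 43*k^3 - 26*k^2 + 19*k - 24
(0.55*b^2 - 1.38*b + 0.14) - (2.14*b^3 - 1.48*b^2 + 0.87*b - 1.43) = -2.14*b^3 + 2.03*b^2 - 2.25*b + 1.57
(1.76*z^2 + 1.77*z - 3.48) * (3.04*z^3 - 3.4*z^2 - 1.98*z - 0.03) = 5.3504*z^5 - 0.6032*z^4 - 20.082*z^3 + 8.2746*z^2 + 6.8373*z + 0.1044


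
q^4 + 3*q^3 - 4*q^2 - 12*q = q*(q - 2)*(q + 2)*(q + 3)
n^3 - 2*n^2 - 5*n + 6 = (n - 3)*(n - 1)*(n + 2)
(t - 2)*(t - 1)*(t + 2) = t^3 - t^2 - 4*t + 4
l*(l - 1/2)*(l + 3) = l^3 + 5*l^2/2 - 3*l/2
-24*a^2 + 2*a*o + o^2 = (-4*a + o)*(6*a + o)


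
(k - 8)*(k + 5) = k^2 - 3*k - 40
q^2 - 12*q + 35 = (q - 7)*(q - 5)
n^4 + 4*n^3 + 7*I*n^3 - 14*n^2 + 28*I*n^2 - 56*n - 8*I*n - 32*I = (n + 4)*(n + I)*(n + 2*I)*(n + 4*I)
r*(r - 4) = r^2 - 4*r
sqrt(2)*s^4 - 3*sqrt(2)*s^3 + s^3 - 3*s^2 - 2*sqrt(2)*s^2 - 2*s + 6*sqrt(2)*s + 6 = (s - 3)*(s - sqrt(2))*(s + sqrt(2))*(sqrt(2)*s + 1)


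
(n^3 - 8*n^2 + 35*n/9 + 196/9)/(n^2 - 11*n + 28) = (n^2 - n - 28/9)/(n - 4)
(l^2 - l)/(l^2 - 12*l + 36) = l*(l - 1)/(l^2 - 12*l + 36)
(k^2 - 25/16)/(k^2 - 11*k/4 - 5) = (k - 5/4)/(k - 4)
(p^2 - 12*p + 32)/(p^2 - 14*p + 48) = (p - 4)/(p - 6)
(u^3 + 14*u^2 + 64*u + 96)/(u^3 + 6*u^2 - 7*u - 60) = (u^2 + 10*u + 24)/(u^2 + 2*u - 15)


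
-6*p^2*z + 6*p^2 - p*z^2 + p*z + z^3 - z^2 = (-3*p + z)*(2*p + z)*(z - 1)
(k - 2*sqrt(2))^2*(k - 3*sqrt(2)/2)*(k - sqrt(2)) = k^4 - 13*sqrt(2)*k^3/2 + 31*k^2 - 32*sqrt(2)*k + 24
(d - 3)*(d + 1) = d^2 - 2*d - 3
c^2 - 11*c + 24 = (c - 8)*(c - 3)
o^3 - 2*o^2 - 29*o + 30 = (o - 6)*(o - 1)*(o + 5)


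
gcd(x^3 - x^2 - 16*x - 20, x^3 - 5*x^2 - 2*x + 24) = x + 2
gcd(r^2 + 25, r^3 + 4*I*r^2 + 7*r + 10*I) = r + 5*I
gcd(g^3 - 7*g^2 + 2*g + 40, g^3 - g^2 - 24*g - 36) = g + 2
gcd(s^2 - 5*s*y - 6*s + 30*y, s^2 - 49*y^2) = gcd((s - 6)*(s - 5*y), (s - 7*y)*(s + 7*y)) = 1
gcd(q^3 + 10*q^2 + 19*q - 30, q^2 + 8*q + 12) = q + 6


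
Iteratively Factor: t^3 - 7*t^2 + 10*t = (t - 2)*(t^2 - 5*t) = t*(t - 2)*(t - 5)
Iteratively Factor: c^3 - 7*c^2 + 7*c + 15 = (c - 5)*(c^2 - 2*c - 3) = (c - 5)*(c - 3)*(c + 1)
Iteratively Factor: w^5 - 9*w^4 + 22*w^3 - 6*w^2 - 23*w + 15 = (w - 1)*(w^4 - 8*w^3 + 14*w^2 + 8*w - 15) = (w - 1)^2*(w^3 - 7*w^2 + 7*w + 15) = (w - 3)*(w - 1)^2*(w^2 - 4*w - 5) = (w - 3)*(w - 1)^2*(w + 1)*(w - 5)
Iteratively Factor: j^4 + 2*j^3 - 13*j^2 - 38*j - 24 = (j + 3)*(j^3 - j^2 - 10*j - 8) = (j + 1)*(j + 3)*(j^2 - 2*j - 8) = (j + 1)*(j + 2)*(j + 3)*(j - 4)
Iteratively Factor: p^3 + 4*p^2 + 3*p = (p + 3)*(p^2 + p) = (p + 1)*(p + 3)*(p)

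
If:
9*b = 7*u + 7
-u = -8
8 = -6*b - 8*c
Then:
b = 7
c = -25/4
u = 8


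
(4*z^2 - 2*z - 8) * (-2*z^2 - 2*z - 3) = -8*z^4 - 4*z^3 + 8*z^2 + 22*z + 24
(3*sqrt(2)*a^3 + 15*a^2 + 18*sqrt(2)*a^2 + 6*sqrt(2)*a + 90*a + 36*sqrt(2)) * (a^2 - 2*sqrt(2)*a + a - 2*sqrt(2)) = 3*sqrt(2)*a^5 + 3*a^4 + 21*sqrt(2)*a^4 - 6*sqrt(2)*a^3 + 21*a^3 - 168*sqrt(2)*a^2 - 6*a^2 - 144*sqrt(2)*a - 168*a - 144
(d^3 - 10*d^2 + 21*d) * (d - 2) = d^4 - 12*d^3 + 41*d^2 - 42*d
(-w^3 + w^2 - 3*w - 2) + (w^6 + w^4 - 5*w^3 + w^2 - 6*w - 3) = w^6 + w^4 - 6*w^3 + 2*w^2 - 9*w - 5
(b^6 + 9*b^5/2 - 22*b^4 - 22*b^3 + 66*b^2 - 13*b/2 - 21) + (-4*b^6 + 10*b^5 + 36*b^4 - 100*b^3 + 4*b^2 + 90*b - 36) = -3*b^6 + 29*b^5/2 + 14*b^4 - 122*b^3 + 70*b^2 + 167*b/2 - 57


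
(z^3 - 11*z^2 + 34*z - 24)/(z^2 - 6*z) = z - 5 + 4/z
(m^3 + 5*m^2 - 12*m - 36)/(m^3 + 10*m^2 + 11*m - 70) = (m^3 + 5*m^2 - 12*m - 36)/(m^3 + 10*m^2 + 11*m - 70)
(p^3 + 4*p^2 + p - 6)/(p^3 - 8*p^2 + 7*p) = (p^2 + 5*p + 6)/(p*(p - 7))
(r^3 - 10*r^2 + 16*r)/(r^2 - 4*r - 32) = r*(r - 2)/(r + 4)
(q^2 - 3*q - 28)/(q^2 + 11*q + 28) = (q - 7)/(q + 7)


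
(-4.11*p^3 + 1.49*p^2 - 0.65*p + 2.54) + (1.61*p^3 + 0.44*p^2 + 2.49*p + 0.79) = -2.5*p^3 + 1.93*p^2 + 1.84*p + 3.33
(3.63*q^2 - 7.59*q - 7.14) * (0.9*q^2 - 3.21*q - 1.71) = 3.267*q^4 - 18.4833*q^3 + 11.7306*q^2 + 35.8983*q + 12.2094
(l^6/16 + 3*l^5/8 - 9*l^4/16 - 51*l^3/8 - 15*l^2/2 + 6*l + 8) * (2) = l^6/8 + 3*l^5/4 - 9*l^4/8 - 51*l^3/4 - 15*l^2 + 12*l + 16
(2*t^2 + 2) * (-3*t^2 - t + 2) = -6*t^4 - 2*t^3 - 2*t^2 - 2*t + 4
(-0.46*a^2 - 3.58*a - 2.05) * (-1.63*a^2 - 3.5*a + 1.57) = 0.7498*a^4 + 7.4454*a^3 + 15.1493*a^2 + 1.5544*a - 3.2185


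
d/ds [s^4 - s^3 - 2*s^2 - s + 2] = 4*s^3 - 3*s^2 - 4*s - 1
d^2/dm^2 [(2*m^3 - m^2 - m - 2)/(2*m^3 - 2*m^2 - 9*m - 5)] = 4*(2*m^6 + 48*m^5 + 15*m^4 + 66*m^3 + 162*m^2 + 6*m - 61)/(8*m^9 - 24*m^8 - 84*m^7 + 148*m^6 + 498*m^5 - 6*m^4 - 1119*m^3 - 1365*m^2 - 675*m - 125)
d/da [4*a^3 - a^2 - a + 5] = 12*a^2 - 2*a - 1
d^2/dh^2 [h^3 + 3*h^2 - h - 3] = 6*h + 6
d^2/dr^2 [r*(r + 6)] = 2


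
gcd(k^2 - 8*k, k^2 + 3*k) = k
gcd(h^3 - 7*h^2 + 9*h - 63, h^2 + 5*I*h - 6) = h + 3*I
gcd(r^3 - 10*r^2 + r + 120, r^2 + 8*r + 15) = r + 3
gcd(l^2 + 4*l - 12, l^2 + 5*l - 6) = l + 6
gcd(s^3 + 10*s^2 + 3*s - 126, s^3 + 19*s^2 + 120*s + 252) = s^2 + 13*s + 42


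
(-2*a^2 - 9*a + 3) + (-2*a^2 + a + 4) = -4*a^2 - 8*a + 7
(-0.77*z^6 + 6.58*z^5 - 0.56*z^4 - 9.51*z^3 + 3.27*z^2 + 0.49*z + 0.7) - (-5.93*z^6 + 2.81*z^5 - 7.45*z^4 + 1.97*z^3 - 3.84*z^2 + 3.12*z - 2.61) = 5.16*z^6 + 3.77*z^5 + 6.89*z^4 - 11.48*z^3 + 7.11*z^2 - 2.63*z + 3.31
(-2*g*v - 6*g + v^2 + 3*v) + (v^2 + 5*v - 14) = -2*g*v - 6*g + 2*v^2 + 8*v - 14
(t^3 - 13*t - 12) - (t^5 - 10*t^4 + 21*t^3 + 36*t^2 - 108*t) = -t^5 + 10*t^4 - 20*t^3 - 36*t^2 + 95*t - 12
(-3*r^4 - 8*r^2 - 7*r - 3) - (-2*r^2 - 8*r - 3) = -3*r^4 - 6*r^2 + r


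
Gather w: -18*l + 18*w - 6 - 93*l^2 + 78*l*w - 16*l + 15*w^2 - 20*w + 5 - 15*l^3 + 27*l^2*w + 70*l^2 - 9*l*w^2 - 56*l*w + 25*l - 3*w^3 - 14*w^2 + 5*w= -15*l^3 - 23*l^2 - 9*l - 3*w^3 + w^2*(1 - 9*l) + w*(27*l^2 + 22*l + 3) - 1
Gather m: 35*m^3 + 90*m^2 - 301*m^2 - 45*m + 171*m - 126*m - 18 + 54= 35*m^3 - 211*m^2 + 36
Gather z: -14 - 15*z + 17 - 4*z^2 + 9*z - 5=-4*z^2 - 6*z - 2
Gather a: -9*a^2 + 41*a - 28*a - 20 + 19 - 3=-9*a^2 + 13*a - 4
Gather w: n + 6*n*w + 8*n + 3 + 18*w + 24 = 9*n + w*(6*n + 18) + 27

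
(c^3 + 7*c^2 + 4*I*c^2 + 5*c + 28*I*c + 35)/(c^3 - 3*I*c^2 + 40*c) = (c^2 + c*(7 - I) - 7*I)/(c*(c - 8*I))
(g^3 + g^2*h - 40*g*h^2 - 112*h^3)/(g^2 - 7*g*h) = g + 8*h + 16*h^2/g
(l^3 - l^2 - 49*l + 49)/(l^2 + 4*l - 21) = (l^2 - 8*l + 7)/(l - 3)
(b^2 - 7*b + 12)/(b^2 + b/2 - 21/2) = 2*(b - 4)/(2*b + 7)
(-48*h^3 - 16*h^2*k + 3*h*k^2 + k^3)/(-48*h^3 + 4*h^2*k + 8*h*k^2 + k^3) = (12*h^2 + h*k - k^2)/(12*h^2 - 4*h*k - k^2)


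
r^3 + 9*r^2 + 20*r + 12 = (r + 1)*(r + 2)*(r + 6)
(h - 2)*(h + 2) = h^2 - 4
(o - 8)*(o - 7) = o^2 - 15*o + 56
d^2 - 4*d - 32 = (d - 8)*(d + 4)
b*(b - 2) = b^2 - 2*b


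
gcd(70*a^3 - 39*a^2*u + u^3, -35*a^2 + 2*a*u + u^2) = -35*a^2 + 2*a*u + u^2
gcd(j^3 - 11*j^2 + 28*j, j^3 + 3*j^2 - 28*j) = j^2 - 4*j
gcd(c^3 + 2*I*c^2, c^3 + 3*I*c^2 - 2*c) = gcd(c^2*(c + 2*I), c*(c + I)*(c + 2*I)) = c^2 + 2*I*c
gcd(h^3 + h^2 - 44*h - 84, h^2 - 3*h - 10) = h + 2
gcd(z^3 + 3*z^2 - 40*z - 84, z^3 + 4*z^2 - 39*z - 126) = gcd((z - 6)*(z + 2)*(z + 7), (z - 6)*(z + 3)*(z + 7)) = z^2 + z - 42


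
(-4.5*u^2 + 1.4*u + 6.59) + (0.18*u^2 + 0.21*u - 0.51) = -4.32*u^2 + 1.61*u + 6.08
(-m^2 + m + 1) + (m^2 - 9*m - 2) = -8*m - 1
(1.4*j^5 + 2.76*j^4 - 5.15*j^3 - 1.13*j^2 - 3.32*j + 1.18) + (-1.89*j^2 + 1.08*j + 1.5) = 1.4*j^5 + 2.76*j^4 - 5.15*j^3 - 3.02*j^2 - 2.24*j + 2.68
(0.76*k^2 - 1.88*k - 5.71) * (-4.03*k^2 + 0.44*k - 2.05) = -3.0628*k^4 + 7.9108*k^3 + 20.6261*k^2 + 1.3416*k + 11.7055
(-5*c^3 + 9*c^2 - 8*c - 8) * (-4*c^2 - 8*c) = 20*c^5 + 4*c^4 - 40*c^3 + 96*c^2 + 64*c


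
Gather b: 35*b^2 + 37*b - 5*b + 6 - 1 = 35*b^2 + 32*b + 5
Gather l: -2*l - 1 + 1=-2*l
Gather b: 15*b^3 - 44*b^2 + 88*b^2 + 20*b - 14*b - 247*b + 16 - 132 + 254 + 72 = 15*b^3 + 44*b^2 - 241*b + 210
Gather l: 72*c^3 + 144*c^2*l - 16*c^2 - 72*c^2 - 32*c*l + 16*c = 72*c^3 - 88*c^2 + 16*c + l*(144*c^2 - 32*c)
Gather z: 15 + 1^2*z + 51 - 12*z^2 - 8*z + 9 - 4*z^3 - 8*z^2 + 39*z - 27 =-4*z^3 - 20*z^2 + 32*z + 48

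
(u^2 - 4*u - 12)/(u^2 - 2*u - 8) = (u - 6)/(u - 4)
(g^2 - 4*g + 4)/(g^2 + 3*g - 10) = (g - 2)/(g + 5)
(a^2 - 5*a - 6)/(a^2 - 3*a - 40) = (-a^2 + 5*a + 6)/(-a^2 + 3*a + 40)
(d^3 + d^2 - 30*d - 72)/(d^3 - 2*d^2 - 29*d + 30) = (d^2 + 7*d + 12)/(d^2 + 4*d - 5)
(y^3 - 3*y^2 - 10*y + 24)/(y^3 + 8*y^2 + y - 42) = (y - 4)/(y + 7)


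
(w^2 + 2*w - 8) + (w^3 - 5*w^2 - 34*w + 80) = w^3 - 4*w^2 - 32*w + 72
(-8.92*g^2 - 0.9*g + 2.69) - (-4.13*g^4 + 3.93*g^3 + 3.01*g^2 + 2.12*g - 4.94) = 4.13*g^4 - 3.93*g^3 - 11.93*g^2 - 3.02*g + 7.63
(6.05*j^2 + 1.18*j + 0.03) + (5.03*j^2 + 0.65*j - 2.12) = 11.08*j^2 + 1.83*j - 2.09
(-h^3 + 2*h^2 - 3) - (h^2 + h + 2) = -h^3 + h^2 - h - 5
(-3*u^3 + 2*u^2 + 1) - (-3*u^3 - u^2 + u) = 3*u^2 - u + 1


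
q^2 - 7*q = q*(q - 7)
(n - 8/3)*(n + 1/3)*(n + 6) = n^3 + 11*n^2/3 - 134*n/9 - 16/3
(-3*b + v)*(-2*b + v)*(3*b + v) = 18*b^3 - 9*b^2*v - 2*b*v^2 + v^3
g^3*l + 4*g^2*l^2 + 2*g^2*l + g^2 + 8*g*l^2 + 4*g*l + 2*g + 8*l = (g + 2)*(g + 4*l)*(g*l + 1)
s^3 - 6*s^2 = s^2*(s - 6)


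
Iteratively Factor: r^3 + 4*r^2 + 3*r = (r)*(r^2 + 4*r + 3) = r*(r + 1)*(r + 3)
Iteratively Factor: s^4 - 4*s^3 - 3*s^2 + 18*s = (s - 3)*(s^3 - s^2 - 6*s) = (s - 3)^2*(s^2 + 2*s) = s*(s - 3)^2*(s + 2)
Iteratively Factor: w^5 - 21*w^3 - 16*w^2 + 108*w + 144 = (w - 4)*(w^4 + 4*w^3 - 5*w^2 - 36*w - 36) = (w - 4)*(w + 2)*(w^3 + 2*w^2 - 9*w - 18) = (w - 4)*(w + 2)*(w + 3)*(w^2 - w - 6) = (w - 4)*(w - 3)*(w + 2)*(w + 3)*(w + 2)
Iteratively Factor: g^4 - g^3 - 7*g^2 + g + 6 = (g - 3)*(g^3 + 2*g^2 - g - 2) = (g - 3)*(g + 2)*(g^2 - 1) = (g - 3)*(g + 1)*(g + 2)*(g - 1)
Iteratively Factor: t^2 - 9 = (t - 3)*(t + 3)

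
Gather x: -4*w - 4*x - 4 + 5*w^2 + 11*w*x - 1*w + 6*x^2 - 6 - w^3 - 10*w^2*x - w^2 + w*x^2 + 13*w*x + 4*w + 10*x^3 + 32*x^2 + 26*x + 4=-w^3 + 4*w^2 - w + 10*x^3 + x^2*(w + 38) + x*(-10*w^2 + 24*w + 22) - 6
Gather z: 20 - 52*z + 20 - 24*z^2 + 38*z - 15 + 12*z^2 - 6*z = -12*z^2 - 20*z + 25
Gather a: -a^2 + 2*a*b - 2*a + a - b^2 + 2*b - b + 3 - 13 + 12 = -a^2 + a*(2*b - 1) - b^2 + b + 2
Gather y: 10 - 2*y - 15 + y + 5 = -y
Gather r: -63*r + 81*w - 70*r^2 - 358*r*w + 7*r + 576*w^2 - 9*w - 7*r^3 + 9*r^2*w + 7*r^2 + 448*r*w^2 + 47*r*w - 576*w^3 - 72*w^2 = -7*r^3 + r^2*(9*w - 63) + r*(448*w^2 - 311*w - 56) - 576*w^3 + 504*w^2 + 72*w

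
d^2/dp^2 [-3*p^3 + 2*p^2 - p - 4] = 4 - 18*p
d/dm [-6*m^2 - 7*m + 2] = -12*m - 7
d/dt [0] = 0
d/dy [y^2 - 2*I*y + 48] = 2*y - 2*I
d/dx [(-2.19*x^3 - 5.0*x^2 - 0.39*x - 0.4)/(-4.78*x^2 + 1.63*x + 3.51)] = (10.4682*x^4 - 7.1394*x^3 - 33.0749*x^2 - 38.924*x - 0.7169)/(22.8484*x^4 - 15.5828*x^3 - 30.8987*x^2 + 11.4426*x + 12.3201)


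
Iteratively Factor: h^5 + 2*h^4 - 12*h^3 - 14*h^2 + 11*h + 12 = (h + 1)*(h^4 + h^3 - 13*h^2 - h + 12) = (h + 1)^2*(h^3 - 13*h + 12) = (h - 1)*(h + 1)^2*(h^2 + h - 12) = (h - 1)*(h + 1)^2*(h + 4)*(h - 3)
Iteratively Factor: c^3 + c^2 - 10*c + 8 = (c - 2)*(c^2 + 3*c - 4) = (c - 2)*(c + 4)*(c - 1)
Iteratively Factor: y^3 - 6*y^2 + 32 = (y + 2)*(y^2 - 8*y + 16) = (y - 4)*(y + 2)*(y - 4)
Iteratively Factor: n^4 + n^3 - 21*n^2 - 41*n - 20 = (n + 4)*(n^3 - 3*n^2 - 9*n - 5) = (n - 5)*(n + 4)*(n^2 + 2*n + 1) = (n - 5)*(n + 1)*(n + 4)*(n + 1)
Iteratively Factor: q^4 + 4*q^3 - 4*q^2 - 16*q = (q)*(q^3 + 4*q^2 - 4*q - 16) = q*(q + 4)*(q^2 - 4) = q*(q + 2)*(q + 4)*(q - 2)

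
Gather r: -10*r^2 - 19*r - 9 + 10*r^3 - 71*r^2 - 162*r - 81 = 10*r^3 - 81*r^2 - 181*r - 90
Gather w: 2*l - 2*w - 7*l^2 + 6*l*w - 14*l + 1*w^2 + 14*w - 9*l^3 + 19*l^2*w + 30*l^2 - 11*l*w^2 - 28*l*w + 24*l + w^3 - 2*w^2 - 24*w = -9*l^3 + 23*l^2 + 12*l + w^3 + w^2*(-11*l - 1) + w*(19*l^2 - 22*l - 12)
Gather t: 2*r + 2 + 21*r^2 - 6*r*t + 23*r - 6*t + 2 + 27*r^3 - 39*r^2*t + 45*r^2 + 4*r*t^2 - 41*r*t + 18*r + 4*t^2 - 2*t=27*r^3 + 66*r^2 + 43*r + t^2*(4*r + 4) + t*(-39*r^2 - 47*r - 8) + 4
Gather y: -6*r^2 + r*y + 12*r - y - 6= -6*r^2 + 12*r + y*(r - 1) - 6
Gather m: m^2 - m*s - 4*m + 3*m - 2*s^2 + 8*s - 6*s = m^2 + m*(-s - 1) - 2*s^2 + 2*s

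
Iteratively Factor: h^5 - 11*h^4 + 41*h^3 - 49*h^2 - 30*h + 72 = (h + 1)*(h^4 - 12*h^3 + 53*h^2 - 102*h + 72) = (h - 3)*(h + 1)*(h^3 - 9*h^2 + 26*h - 24) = (h - 4)*(h - 3)*(h + 1)*(h^2 - 5*h + 6) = (h - 4)*(h - 3)^2*(h + 1)*(h - 2)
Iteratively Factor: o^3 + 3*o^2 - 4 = (o + 2)*(o^2 + o - 2) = (o - 1)*(o + 2)*(o + 2)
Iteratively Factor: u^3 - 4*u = (u - 2)*(u^2 + 2*u) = (u - 2)*(u + 2)*(u)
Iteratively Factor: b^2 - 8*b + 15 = (b - 3)*(b - 5)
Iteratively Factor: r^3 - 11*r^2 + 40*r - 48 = (r - 4)*(r^2 - 7*r + 12) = (r - 4)*(r - 3)*(r - 4)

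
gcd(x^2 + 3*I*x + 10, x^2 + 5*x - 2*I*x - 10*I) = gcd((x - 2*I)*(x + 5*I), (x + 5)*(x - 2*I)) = x - 2*I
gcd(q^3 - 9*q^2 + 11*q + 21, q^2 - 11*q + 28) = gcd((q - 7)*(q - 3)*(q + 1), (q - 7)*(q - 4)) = q - 7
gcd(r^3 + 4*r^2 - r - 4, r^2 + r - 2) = r - 1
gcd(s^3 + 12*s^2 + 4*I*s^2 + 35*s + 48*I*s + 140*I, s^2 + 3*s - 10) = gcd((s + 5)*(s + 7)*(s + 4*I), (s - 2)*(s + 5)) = s + 5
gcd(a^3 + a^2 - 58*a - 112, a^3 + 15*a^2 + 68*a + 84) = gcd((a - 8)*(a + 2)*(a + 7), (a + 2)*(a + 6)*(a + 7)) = a^2 + 9*a + 14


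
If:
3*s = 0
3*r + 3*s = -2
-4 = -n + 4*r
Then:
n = 4/3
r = -2/3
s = 0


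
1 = 1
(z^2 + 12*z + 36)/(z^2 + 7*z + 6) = (z + 6)/(z + 1)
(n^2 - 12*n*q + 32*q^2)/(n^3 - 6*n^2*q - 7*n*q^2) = (-n^2 + 12*n*q - 32*q^2)/(n*(-n^2 + 6*n*q + 7*q^2))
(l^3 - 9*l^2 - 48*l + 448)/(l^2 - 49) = (l^2 - 16*l + 64)/(l - 7)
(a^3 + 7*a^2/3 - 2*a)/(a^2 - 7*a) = (a^2 + 7*a/3 - 2)/(a - 7)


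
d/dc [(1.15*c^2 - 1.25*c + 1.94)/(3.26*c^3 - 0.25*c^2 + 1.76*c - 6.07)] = (-3.749*c^4 + 8.15*c^3 - 17.2617*c^2 - 12.991*c + 4.1731)/(10.6276*c^6 - 1.63*c^5 + 11.5377*c^4 - 40.4564*c^3 + 6.1326*c^2 - 21.3664*c + 36.8449)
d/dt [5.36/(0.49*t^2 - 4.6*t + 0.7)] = (24.656 - 5.2528*t)/(0.49*t^2 - 4.6*t + 0.7)^2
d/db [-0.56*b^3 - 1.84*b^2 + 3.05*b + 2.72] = -1.68*b^2 - 3.68*b + 3.05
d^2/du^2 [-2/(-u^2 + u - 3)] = 4*(-u^2 + u + (2*u - 1)^2 - 3)/(u^2 - u + 3)^3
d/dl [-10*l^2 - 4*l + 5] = -20*l - 4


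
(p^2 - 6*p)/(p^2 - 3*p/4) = 4*(p - 6)/(4*p - 3)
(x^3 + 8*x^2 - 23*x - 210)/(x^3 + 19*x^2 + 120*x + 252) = (x - 5)/(x + 6)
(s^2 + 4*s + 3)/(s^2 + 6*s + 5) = (s + 3)/(s + 5)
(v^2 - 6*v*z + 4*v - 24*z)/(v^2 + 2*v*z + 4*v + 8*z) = (v - 6*z)/(v + 2*z)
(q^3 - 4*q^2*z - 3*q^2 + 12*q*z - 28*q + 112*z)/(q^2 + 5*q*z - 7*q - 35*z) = (q^2 - 4*q*z + 4*q - 16*z)/(q + 5*z)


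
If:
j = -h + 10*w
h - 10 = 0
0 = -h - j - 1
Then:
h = 10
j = -11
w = -1/10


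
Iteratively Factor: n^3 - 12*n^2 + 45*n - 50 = (n - 5)*(n^2 - 7*n + 10) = (n - 5)*(n - 2)*(n - 5)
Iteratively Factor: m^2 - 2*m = (m - 2)*(m)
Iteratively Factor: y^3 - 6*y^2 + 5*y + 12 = (y - 3)*(y^2 - 3*y - 4) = (y - 4)*(y - 3)*(y + 1)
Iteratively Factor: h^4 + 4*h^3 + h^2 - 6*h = (h + 3)*(h^3 + h^2 - 2*h) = (h - 1)*(h + 3)*(h^2 + 2*h) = h*(h - 1)*(h + 3)*(h + 2)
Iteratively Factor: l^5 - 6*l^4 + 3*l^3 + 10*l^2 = (l)*(l^4 - 6*l^3 + 3*l^2 + 10*l) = l*(l - 5)*(l^3 - l^2 - 2*l) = l^2*(l - 5)*(l^2 - l - 2) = l^2*(l - 5)*(l - 2)*(l + 1)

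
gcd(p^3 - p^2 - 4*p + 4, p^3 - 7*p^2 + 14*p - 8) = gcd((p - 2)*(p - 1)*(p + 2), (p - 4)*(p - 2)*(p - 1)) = p^2 - 3*p + 2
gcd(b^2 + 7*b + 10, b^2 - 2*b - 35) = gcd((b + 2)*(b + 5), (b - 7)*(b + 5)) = b + 5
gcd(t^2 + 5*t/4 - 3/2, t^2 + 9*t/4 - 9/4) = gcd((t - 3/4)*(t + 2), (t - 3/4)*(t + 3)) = t - 3/4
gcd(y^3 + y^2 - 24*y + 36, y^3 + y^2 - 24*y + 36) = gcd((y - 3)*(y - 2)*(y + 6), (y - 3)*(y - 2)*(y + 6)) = y^3 + y^2 - 24*y + 36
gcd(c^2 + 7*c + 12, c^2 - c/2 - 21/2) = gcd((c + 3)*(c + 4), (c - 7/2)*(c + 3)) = c + 3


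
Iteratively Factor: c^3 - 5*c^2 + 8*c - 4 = (c - 1)*(c^2 - 4*c + 4) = (c - 2)*(c - 1)*(c - 2)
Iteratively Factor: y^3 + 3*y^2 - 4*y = (y - 1)*(y^2 + 4*y) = y*(y - 1)*(y + 4)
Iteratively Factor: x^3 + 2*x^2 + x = (x + 1)*(x^2 + x) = x*(x + 1)*(x + 1)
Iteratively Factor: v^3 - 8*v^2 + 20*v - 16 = (v - 2)*(v^2 - 6*v + 8) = (v - 4)*(v - 2)*(v - 2)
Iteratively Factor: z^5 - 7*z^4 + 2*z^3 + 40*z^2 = (z)*(z^4 - 7*z^3 + 2*z^2 + 40*z) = z*(z - 4)*(z^3 - 3*z^2 - 10*z) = z*(z - 4)*(z + 2)*(z^2 - 5*z) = z^2*(z - 4)*(z + 2)*(z - 5)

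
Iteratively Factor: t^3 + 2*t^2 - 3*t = (t + 3)*(t^2 - t) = (t - 1)*(t + 3)*(t)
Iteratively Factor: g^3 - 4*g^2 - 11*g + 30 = (g - 2)*(g^2 - 2*g - 15) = (g - 5)*(g - 2)*(g + 3)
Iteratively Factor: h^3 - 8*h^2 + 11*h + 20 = (h - 4)*(h^2 - 4*h - 5) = (h - 4)*(h + 1)*(h - 5)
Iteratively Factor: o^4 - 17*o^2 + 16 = (o + 1)*(o^3 - o^2 - 16*o + 16) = (o - 1)*(o + 1)*(o^2 - 16) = (o - 1)*(o + 1)*(o + 4)*(o - 4)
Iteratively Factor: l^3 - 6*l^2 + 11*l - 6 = (l - 1)*(l^2 - 5*l + 6) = (l - 3)*(l - 1)*(l - 2)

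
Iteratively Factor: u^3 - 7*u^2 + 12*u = (u)*(u^2 - 7*u + 12) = u*(u - 3)*(u - 4)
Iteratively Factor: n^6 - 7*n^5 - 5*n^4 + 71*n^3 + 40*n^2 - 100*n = (n - 1)*(n^5 - 6*n^4 - 11*n^3 + 60*n^2 + 100*n) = (n - 1)*(n + 2)*(n^4 - 8*n^3 + 5*n^2 + 50*n) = (n - 5)*(n - 1)*(n + 2)*(n^3 - 3*n^2 - 10*n) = (n - 5)^2*(n - 1)*(n + 2)*(n^2 + 2*n) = n*(n - 5)^2*(n - 1)*(n + 2)*(n + 2)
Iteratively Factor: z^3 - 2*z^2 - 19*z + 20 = (z - 1)*(z^2 - z - 20) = (z - 1)*(z + 4)*(z - 5)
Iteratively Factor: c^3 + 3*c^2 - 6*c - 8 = (c + 1)*(c^2 + 2*c - 8) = (c + 1)*(c + 4)*(c - 2)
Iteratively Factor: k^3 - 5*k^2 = (k)*(k^2 - 5*k) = k^2*(k - 5)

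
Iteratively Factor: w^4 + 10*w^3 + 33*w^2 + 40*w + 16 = (w + 4)*(w^3 + 6*w^2 + 9*w + 4) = (w + 4)^2*(w^2 + 2*w + 1) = (w + 1)*(w + 4)^2*(w + 1)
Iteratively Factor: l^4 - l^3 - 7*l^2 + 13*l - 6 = (l - 1)*(l^3 - 7*l + 6) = (l - 2)*(l - 1)*(l^2 + 2*l - 3) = (l - 2)*(l - 1)*(l + 3)*(l - 1)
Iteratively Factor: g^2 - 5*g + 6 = (g - 3)*(g - 2)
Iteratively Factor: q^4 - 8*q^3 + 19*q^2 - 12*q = (q - 1)*(q^3 - 7*q^2 + 12*q) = q*(q - 1)*(q^2 - 7*q + 12) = q*(q - 4)*(q - 1)*(q - 3)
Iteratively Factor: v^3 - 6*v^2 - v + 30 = (v + 2)*(v^2 - 8*v + 15) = (v - 3)*(v + 2)*(v - 5)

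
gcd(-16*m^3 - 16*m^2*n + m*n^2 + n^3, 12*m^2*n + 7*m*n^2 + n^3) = 4*m + n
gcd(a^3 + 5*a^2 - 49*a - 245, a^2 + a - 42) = a + 7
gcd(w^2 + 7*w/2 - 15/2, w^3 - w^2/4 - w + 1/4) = 1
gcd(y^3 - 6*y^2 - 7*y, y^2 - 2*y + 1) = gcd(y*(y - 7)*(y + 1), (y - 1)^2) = 1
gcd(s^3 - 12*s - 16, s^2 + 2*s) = s + 2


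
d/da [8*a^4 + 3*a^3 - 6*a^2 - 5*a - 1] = 32*a^3 + 9*a^2 - 12*a - 5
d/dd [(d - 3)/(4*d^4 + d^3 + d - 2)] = (4*d^4 + d^3 + d - (d - 3)*(16*d^3 + 3*d^2 + 1) - 2)/(4*d^4 + d^3 + d - 2)^2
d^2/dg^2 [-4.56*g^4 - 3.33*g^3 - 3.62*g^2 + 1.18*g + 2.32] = -54.72*g^2 - 19.98*g - 7.24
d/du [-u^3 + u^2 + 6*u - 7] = -3*u^2 + 2*u + 6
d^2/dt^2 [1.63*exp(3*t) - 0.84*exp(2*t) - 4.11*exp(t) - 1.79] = (14.67*exp(2*t) - 3.36*exp(t) - 4.11)*exp(t)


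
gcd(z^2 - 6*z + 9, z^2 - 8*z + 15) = z - 3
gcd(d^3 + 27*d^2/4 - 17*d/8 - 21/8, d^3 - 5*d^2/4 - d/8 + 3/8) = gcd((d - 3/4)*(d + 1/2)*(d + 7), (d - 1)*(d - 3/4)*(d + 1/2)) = d^2 - d/4 - 3/8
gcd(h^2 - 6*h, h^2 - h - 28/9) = 1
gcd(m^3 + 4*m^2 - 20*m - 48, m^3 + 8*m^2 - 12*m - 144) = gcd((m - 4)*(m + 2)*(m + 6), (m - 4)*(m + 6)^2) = m^2 + 2*m - 24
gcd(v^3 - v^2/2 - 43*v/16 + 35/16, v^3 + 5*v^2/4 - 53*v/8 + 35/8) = v^2 - 9*v/4 + 5/4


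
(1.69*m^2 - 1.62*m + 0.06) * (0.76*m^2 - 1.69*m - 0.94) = 1.2844*m^4 - 4.0873*m^3 + 1.1948*m^2 + 1.4214*m - 0.0564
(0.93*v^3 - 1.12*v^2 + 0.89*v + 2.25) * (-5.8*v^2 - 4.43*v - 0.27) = -5.394*v^5 + 2.3761*v^4 - 0.4515*v^3 - 16.6903*v^2 - 10.2078*v - 0.6075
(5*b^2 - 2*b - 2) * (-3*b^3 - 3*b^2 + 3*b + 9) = -15*b^5 - 9*b^4 + 27*b^3 + 45*b^2 - 24*b - 18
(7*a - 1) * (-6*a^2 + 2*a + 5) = -42*a^3 + 20*a^2 + 33*a - 5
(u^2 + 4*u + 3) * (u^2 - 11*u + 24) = u^4 - 7*u^3 - 17*u^2 + 63*u + 72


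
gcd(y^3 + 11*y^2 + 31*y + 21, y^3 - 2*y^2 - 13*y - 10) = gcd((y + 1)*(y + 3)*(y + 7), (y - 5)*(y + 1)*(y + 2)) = y + 1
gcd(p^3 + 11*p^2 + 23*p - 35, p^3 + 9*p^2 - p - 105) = p^2 + 12*p + 35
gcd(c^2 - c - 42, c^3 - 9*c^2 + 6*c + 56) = c - 7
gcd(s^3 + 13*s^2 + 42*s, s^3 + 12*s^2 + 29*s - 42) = s^2 + 13*s + 42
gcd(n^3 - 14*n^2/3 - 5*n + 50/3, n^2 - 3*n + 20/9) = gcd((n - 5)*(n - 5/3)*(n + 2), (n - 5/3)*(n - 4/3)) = n - 5/3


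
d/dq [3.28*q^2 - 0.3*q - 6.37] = 6.56*q - 0.3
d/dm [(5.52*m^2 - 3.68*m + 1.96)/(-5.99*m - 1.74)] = (-33.0648*m^2 - 19.2096*m + 18.1436)/(35.8801*m^2 + 20.8452*m + 3.0276)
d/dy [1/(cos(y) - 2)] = sin(y)/(cos(y) - 2)^2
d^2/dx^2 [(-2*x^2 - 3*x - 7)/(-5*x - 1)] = 324/(125*x^3 + 75*x^2 + 15*x + 1)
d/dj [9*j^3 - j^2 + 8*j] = 27*j^2 - 2*j + 8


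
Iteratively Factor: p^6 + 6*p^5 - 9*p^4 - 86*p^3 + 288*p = (p)*(p^5 + 6*p^4 - 9*p^3 - 86*p^2 + 288) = p*(p + 4)*(p^4 + 2*p^3 - 17*p^2 - 18*p + 72) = p*(p - 2)*(p + 4)*(p^3 + 4*p^2 - 9*p - 36) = p*(p - 2)*(p + 3)*(p + 4)*(p^2 + p - 12) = p*(p - 2)*(p + 3)*(p + 4)^2*(p - 3)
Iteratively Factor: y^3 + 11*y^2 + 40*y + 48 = (y + 4)*(y^2 + 7*y + 12) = (y + 4)^2*(y + 3)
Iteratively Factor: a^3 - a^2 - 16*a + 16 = (a + 4)*(a^2 - 5*a + 4) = (a - 4)*(a + 4)*(a - 1)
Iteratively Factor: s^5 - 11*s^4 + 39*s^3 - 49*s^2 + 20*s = (s - 5)*(s^4 - 6*s^3 + 9*s^2 - 4*s) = (s - 5)*(s - 1)*(s^3 - 5*s^2 + 4*s) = (s - 5)*(s - 4)*(s - 1)*(s^2 - s) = s*(s - 5)*(s - 4)*(s - 1)*(s - 1)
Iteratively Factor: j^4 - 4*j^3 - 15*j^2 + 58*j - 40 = (j + 4)*(j^3 - 8*j^2 + 17*j - 10) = (j - 1)*(j + 4)*(j^2 - 7*j + 10) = (j - 5)*(j - 1)*(j + 4)*(j - 2)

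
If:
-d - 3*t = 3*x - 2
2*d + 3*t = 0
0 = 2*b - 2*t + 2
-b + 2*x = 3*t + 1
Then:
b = -11/15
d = -2/5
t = 4/15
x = 8/15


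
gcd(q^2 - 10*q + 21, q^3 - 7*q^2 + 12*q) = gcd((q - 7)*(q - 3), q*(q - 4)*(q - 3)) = q - 3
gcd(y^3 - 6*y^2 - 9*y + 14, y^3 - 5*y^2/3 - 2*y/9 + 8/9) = y - 1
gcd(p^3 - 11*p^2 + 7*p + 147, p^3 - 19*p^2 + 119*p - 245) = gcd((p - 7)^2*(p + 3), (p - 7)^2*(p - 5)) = p^2 - 14*p + 49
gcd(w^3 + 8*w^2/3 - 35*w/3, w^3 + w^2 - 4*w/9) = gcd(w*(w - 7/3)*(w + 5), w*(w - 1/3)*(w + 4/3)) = w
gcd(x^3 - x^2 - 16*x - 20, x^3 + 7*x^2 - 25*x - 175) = x - 5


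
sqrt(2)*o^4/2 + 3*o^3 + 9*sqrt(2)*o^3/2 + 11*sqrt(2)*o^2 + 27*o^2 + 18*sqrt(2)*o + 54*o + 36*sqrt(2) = (o + 3)*(o + 6)*(o + 2*sqrt(2))*(sqrt(2)*o/2 + 1)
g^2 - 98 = (g - 7*sqrt(2))*(g + 7*sqrt(2))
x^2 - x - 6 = (x - 3)*(x + 2)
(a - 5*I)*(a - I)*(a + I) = a^3 - 5*I*a^2 + a - 5*I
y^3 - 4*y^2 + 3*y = y*(y - 3)*(y - 1)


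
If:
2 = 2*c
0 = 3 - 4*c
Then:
No Solution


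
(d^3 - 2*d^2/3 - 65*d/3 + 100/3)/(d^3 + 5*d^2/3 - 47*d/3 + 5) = (3*d^2 - 17*d + 20)/(3*d^2 - 10*d + 3)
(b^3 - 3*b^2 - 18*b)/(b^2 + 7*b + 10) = b*(b^2 - 3*b - 18)/(b^2 + 7*b + 10)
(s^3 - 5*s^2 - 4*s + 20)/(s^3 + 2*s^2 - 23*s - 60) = (s^2 - 4)/(s^2 + 7*s + 12)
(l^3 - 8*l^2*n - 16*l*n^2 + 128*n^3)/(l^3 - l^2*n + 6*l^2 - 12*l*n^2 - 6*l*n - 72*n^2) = (l^2 - 4*l*n - 32*n^2)/(l^2 + 3*l*n + 6*l + 18*n)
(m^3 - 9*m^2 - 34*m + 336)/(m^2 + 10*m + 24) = (m^2 - 15*m + 56)/(m + 4)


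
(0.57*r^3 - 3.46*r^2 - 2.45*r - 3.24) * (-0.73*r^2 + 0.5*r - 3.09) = -0.4161*r^5 + 2.8108*r^4 - 1.7028*r^3 + 11.8316*r^2 + 5.9505*r + 10.0116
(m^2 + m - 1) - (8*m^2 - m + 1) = -7*m^2 + 2*m - 2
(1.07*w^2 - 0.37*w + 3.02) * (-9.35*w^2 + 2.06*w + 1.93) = -10.0045*w^4 + 5.6637*w^3 - 26.9341*w^2 + 5.5071*w + 5.8286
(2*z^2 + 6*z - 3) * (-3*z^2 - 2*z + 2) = -6*z^4 - 22*z^3 + z^2 + 18*z - 6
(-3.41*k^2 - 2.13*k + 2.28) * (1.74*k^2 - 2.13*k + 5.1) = -5.9334*k^4 + 3.5571*k^3 - 8.8869*k^2 - 15.7194*k + 11.628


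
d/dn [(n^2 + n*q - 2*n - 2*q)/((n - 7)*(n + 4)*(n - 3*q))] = ((n - 7)*(n + 4)*(n - 3*q)*(2*n + q - 2) + (n - 7)*(n + 4)*(-n^2 - n*q + 2*n + 2*q) + (n - 7)*(n - 3*q)*(-n^2 - n*q + 2*n + 2*q) + (n + 4)*(n - 3*q)*(-n^2 - n*q + 2*n + 2*q))/((n - 7)^2*(n + 4)^2*(n - 3*q)^2)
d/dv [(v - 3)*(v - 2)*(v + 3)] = 3*v^2 - 4*v - 9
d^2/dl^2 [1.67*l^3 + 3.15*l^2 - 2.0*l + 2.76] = 10.02*l + 6.3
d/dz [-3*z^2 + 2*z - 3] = 2 - 6*z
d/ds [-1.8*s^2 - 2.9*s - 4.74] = -3.6*s - 2.9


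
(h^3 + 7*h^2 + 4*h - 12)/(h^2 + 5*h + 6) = (h^2 + 5*h - 6)/(h + 3)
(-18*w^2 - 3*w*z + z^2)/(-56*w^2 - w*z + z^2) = (18*w^2 + 3*w*z - z^2)/(56*w^2 + w*z - z^2)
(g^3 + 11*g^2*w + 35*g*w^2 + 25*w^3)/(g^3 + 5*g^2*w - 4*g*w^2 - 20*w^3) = (-g^2 - 6*g*w - 5*w^2)/(-g^2 + 4*w^2)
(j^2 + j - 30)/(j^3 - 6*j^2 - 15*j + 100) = (j + 6)/(j^2 - j - 20)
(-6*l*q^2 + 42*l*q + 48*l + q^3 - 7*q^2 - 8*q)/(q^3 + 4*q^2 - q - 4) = (-6*l*q + 48*l + q^2 - 8*q)/(q^2 + 3*q - 4)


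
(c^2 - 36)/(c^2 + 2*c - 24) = (c - 6)/(c - 4)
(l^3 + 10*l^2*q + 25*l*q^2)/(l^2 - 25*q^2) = l*(-l - 5*q)/(-l + 5*q)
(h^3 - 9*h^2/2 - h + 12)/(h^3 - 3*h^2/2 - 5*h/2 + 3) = (h - 4)/(h - 1)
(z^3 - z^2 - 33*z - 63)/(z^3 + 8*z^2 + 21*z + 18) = (z - 7)/(z + 2)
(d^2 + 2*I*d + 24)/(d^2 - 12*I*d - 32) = (d + 6*I)/(d - 8*I)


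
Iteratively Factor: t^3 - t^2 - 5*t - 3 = (t + 1)*(t^2 - 2*t - 3) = (t + 1)^2*(t - 3)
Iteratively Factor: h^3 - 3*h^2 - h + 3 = (h - 3)*(h^2 - 1) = (h - 3)*(h + 1)*(h - 1)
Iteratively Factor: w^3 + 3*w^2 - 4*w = (w)*(w^2 + 3*w - 4) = w*(w + 4)*(w - 1)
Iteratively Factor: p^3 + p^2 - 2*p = (p - 1)*(p^2 + 2*p) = p*(p - 1)*(p + 2)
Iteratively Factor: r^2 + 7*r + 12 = (r + 4)*(r + 3)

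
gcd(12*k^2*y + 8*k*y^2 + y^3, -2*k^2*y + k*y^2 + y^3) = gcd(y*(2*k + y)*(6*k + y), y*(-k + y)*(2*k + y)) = 2*k*y + y^2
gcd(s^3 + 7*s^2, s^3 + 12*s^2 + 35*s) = s^2 + 7*s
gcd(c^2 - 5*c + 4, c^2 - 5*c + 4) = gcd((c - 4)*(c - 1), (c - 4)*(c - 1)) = c^2 - 5*c + 4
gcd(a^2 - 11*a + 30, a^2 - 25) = a - 5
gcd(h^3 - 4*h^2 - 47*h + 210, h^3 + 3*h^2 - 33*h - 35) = h^2 + 2*h - 35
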